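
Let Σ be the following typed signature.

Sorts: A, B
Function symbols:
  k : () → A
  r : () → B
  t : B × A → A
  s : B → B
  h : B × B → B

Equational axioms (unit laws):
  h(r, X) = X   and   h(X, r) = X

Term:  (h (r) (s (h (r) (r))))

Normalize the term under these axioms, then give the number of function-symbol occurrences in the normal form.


1. (h (r) (s (h (r) (r))))  →  (s (h (r) (r)))
2. (s (h (r) (r)))  →  (s (r))
normal form: (s (r))

size = 2


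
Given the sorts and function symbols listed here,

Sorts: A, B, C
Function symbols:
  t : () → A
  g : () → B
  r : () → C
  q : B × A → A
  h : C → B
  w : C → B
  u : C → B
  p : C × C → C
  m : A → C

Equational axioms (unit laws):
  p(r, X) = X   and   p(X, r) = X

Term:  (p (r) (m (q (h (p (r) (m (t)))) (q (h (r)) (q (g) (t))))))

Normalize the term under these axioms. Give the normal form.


1. (p (r) (m (q (h (p (r) (m (t)))) (q (h (r)) (q (g) (t))))))  →  (m (q (h (p (r) (m (t)))) (q (h (r)) (q (g) (t)))))
2. (m (q (h (p (r) (m (t)))) (q (h (r)) (q (g) (t)))))  →  (m (q (h (m (t))) (q (h (r)) (q (g) (t)))))

normal form = (m (q (h (m (t))) (q (h (r)) (q (g) (t)))))


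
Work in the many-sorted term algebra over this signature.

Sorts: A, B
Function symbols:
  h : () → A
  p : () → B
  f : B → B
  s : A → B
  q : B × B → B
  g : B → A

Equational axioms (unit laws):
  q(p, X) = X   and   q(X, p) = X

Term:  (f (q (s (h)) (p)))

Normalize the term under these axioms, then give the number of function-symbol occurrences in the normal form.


size = 3

1. (f (q (s (h)) (p)))  →  (f (s (h)))
normal form: (f (s (h)))


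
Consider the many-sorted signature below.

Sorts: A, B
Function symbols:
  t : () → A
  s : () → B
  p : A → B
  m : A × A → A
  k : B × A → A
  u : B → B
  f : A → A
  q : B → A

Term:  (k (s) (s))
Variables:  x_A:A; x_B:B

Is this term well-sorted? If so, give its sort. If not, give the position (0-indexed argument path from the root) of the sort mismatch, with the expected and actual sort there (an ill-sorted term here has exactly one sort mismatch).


  (s) : B
  (s) : B
(k (s) (s)) : ✗ arg 1 at [1] has sort B, expected A

ill-sorted at position [1]: expected A, got B


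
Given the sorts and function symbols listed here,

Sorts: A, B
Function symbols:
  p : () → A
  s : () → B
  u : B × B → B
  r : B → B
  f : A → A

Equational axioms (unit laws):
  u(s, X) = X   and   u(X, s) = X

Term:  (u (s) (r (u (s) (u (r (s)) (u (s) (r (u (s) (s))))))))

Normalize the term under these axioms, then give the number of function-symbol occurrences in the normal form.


1. (u (s) (r (u (s) (u (r (s)) (u (s) (r (u (s) (s))))))))  →  (r (u (s) (u (r (s)) (u (s) (r (u (s) (s)))))))
2. (r (u (s) (u (r (s)) (u (s) (r (u (s) (s)))))))  →  (r (u (r (s)) (u (s) (r (u (s) (s))))))
3. (r (u (r (s)) (u (s) (r (u (s) (s))))))  →  (r (u (r (s)) (r (u (s) (s)))))
4. (r (u (r (s)) (r (u (s) (s)))))  →  (r (u (r (s)) (r (s))))
normal form: (r (u (r (s)) (r (s))))

size = 6


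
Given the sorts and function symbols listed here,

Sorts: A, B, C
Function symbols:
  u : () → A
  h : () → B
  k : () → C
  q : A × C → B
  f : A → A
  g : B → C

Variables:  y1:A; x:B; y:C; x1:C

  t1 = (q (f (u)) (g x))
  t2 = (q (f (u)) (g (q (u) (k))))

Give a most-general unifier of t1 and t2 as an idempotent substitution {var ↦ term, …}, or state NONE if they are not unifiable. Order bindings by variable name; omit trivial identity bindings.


{x ↦ (q (u) (k))}


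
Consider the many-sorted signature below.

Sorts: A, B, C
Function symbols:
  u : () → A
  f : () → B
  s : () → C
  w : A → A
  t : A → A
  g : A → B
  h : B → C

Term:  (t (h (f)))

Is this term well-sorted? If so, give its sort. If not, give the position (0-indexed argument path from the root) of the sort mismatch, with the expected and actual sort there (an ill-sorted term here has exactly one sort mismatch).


    (f) : B
  (h (f)) : C
(t (h (f))) : ✗ arg 0 at [0] has sort C, expected A

ill-sorted at position [0]: expected A, got C


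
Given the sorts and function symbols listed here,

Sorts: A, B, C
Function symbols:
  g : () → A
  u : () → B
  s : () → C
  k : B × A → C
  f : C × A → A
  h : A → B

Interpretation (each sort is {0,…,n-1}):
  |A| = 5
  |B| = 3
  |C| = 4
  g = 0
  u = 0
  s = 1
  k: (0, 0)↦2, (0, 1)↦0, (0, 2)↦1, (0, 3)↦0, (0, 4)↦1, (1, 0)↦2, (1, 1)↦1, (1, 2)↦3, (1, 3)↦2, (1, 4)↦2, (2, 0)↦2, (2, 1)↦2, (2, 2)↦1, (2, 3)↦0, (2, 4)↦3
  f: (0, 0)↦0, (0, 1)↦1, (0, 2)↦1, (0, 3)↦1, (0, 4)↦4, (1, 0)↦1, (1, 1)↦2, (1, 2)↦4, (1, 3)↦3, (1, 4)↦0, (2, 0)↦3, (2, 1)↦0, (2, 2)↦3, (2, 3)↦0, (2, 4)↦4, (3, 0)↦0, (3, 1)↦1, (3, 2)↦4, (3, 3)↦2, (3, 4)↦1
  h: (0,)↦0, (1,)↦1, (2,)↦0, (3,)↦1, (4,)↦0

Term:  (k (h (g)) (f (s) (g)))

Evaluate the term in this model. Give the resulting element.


value = 0

  g = 0
  (h (g)) = h(0,) = 0
  s = 1
  g = 0
  (f (s) (g)) = f(1, 0) = 1
  (k (h (g)) (f (s) (g))) = k(0, 1) = 0


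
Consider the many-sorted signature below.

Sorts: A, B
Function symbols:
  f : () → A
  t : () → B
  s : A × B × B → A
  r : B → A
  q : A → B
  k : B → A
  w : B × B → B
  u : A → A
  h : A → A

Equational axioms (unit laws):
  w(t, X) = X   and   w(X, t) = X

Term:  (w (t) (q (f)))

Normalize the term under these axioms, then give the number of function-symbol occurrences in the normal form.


size = 2

1. (w (t) (q (f)))  →  (q (f))
normal form: (q (f))


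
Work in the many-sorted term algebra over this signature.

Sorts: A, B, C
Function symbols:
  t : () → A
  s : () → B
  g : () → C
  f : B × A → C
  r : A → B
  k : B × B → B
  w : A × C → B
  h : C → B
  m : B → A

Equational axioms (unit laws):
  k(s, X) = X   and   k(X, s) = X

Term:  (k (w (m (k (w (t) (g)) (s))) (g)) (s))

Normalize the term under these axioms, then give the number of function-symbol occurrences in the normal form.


size = 6

1. (k (w (m (k (w (t) (g)) (s))) (g)) (s))  →  (w (m (k (w (t) (g)) (s))) (g))
2. (w (m (k (w (t) (g)) (s))) (g))  →  (w (m (w (t) (g))) (g))
normal form: (w (m (w (t) (g))) (g))


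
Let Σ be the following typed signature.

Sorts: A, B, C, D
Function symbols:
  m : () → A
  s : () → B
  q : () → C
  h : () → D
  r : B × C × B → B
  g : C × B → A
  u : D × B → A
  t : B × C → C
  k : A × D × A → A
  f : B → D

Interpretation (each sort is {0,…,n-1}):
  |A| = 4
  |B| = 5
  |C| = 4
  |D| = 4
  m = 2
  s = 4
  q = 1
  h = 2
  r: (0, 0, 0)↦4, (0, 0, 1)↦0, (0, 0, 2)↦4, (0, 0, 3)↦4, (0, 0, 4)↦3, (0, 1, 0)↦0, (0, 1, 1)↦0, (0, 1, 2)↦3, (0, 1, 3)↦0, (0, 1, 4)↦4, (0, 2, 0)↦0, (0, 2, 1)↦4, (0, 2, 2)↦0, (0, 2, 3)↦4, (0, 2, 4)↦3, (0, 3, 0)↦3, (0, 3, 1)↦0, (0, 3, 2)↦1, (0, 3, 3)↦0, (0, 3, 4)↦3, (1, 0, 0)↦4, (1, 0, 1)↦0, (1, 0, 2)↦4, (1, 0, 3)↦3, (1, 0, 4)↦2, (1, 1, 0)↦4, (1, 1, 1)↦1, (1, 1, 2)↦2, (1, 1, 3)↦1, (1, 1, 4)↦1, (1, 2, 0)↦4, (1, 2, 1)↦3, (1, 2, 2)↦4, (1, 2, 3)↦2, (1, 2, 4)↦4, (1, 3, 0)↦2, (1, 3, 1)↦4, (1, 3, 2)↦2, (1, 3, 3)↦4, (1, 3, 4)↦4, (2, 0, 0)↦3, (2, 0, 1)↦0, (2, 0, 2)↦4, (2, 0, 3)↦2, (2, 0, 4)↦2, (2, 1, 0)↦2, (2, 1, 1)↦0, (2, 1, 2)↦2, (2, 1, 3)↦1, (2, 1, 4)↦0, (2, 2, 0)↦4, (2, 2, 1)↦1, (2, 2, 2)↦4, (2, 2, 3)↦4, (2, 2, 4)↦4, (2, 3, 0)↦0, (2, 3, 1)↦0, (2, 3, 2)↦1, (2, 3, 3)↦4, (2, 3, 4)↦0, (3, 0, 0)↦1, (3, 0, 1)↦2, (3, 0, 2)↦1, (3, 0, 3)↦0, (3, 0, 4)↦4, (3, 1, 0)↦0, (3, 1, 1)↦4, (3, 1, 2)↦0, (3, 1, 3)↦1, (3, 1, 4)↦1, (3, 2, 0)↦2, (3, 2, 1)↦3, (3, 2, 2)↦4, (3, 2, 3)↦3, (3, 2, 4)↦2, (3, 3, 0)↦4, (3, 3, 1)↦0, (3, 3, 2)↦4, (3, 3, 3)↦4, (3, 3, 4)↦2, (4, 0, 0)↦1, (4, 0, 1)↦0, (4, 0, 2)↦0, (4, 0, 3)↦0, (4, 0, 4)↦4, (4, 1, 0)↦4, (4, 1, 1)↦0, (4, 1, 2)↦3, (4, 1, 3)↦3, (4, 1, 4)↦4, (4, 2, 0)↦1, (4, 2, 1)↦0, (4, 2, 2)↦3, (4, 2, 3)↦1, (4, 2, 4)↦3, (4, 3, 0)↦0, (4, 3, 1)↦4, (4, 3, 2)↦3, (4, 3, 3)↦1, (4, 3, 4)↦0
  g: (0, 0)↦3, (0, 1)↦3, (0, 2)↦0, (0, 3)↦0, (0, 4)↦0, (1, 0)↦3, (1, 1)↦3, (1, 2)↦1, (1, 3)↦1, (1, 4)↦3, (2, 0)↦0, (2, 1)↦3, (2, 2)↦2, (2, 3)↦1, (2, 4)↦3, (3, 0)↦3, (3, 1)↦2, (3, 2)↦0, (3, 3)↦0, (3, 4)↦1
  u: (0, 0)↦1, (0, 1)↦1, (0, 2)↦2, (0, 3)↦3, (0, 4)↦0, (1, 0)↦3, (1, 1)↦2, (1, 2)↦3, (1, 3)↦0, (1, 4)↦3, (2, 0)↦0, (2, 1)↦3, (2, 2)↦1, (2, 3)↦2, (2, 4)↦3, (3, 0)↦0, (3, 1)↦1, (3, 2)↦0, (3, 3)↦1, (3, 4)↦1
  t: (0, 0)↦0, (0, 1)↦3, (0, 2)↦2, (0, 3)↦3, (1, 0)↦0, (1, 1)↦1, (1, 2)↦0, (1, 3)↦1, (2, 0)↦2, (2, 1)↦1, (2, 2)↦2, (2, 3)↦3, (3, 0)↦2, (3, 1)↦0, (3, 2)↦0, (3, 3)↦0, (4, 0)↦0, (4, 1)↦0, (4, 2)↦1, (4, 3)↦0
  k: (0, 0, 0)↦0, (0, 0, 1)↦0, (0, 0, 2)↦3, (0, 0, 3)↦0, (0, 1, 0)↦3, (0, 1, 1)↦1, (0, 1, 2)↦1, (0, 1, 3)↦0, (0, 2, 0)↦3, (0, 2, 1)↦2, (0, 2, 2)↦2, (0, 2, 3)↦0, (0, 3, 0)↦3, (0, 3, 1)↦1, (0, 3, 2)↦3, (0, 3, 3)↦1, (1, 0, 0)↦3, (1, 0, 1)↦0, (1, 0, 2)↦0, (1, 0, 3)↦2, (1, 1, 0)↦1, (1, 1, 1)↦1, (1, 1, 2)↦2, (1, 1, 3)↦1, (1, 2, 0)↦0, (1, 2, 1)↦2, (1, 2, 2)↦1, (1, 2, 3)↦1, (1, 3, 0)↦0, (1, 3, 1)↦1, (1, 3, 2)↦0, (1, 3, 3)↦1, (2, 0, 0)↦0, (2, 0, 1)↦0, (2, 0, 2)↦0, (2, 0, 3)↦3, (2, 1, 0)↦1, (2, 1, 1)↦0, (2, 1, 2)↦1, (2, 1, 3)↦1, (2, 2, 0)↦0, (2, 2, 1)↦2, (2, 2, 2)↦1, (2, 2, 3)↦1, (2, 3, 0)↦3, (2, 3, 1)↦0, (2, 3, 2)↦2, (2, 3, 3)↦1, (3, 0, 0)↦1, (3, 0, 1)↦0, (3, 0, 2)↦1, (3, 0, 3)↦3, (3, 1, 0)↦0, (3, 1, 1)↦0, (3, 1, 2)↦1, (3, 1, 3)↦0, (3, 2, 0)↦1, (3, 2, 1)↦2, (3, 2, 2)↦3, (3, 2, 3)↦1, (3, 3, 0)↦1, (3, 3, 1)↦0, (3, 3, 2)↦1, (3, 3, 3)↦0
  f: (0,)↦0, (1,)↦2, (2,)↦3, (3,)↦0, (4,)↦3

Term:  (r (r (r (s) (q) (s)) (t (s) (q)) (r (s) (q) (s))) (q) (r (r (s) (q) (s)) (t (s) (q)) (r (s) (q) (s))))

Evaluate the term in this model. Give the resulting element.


  s = 4
  q = 1
  s = 4
  (r (s) (q) (s)) = r(4, 1, 4) = 4
  s = 4
  q = 1
  (t (s) (q)) = t(4, 1) = 0
  s = 4
  q = 1
  s = 4
  (r (s) (q) (s)) = r(4, 1, 4) = 4
  (r (r (s) (q) (s)) (t (s) (q)) (r (s) (q) (s))) = r(4, 0, 4) = 4
  q = 1
  s = 4
  q = 1
  s = 4
  (r (s) (q) (s)) = r(4, 1, 4) = 4
  s = 4
  q = 1
  (t (s) (q)) = t(4, 1) = 0
  s = 4
  q = 1
  s = 4
  (r (s) (q) (s)) = r(4, 1, 4) = 4
  (r (r (s) (q) (s)) (t (s) (q)) (r (s) (q) (s))) = r(4, 0, 4) = 4
  (r (r (r (s) (q) (s)) (t (s) (q)) (r (s) (q) (s))) (q) (r (r (s) (q) (s)) (t (s) (q)) (r (s) (q) (s)))) = r(4, 1, 4) = 4

value = 4


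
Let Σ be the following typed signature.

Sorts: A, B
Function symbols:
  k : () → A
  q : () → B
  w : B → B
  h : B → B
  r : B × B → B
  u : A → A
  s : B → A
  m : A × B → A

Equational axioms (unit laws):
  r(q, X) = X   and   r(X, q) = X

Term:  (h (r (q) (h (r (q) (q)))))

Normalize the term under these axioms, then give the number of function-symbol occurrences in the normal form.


1. (h (r (q) (h (r (q) (q)))))  →  (h (h (r (q) (q))))
2. (h (h (r (q) (q))))  →  (h (h (q)))
normal form: (h (h (q)))

size = 3


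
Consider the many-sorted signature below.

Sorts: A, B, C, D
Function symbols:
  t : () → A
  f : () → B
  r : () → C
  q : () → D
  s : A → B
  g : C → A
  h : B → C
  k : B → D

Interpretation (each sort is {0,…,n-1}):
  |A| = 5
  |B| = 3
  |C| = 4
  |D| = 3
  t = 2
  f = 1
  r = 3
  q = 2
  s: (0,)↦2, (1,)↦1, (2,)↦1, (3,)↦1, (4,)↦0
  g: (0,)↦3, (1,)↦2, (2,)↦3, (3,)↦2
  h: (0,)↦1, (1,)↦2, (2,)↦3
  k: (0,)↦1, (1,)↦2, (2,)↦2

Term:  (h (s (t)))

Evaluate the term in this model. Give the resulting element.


value = 2

  t = 2
  (s (t)) = s(2,) = 1
  (h (s (t))) = h(1,) = 2


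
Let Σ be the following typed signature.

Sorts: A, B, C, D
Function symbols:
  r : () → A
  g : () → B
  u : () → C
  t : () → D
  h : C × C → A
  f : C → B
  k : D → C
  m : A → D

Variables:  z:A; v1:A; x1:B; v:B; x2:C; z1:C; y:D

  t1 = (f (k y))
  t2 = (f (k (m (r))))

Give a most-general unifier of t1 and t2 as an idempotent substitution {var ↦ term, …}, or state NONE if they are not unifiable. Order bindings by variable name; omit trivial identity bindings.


{y ↦ (m (r))}


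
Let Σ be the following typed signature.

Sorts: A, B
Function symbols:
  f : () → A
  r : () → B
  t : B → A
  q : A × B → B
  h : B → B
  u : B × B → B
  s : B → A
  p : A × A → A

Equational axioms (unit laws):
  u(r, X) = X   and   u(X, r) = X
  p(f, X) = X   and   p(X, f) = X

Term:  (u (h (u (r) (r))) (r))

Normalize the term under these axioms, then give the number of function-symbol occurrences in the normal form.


1. (u (h (u (r) (r))) (r))  →  (h (u (r) (r)))
2. (h (u (r) (r)))  →  (h (r))
normal form: (h (r))

size = 2


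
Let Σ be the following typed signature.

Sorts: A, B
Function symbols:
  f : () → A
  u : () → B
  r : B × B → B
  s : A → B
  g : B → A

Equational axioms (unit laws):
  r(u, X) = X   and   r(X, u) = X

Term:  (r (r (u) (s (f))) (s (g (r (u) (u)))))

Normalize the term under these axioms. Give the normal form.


normal form = (r (s (f)) (s (g (u))))

1. (r (r (u) (s (f))) (s (g (r (u) (u)))))  →  (r (s (f)) (s (g (r (u) (u)))))
2. (r (s (f)) (s (g (r (u) (u)))))  →  (r (s (f)) (s (g (u))))


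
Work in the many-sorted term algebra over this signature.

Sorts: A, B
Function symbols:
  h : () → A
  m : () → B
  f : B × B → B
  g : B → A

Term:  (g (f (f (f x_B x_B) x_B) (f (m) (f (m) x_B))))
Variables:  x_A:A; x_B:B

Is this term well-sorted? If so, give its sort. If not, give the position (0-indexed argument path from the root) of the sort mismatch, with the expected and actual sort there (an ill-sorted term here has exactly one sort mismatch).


well-sorted; sort = A

        x_B : B
        x_B : B
      (f x_B x_B) : B
      x_B : B
    (f (f x_B x_B) x_B) : B
      (m) : B
        (m) : B
        x_B : B
      (f (m) x_B) : B
    (f (m) (f (m) x_B)) : B
  (f (f (f x_B x_B) x_B) (f (m) (f (m) x_B))) : B
(g (f (f (f x_B x_B) x_B) (f (m) (f (m) x_B)))) : A


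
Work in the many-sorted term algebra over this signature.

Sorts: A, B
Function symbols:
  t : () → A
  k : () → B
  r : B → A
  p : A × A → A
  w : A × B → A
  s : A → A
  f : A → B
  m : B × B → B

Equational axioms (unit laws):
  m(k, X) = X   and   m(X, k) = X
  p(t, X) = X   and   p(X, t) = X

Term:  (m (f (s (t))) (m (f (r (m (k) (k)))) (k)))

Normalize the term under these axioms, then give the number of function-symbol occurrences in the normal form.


1. (m (f (s (t))) (m (f (r (m (k) (k)))) (k)))  →  (m (f (s (t))) (f (r (m (k) (k)))))
2. (m (f (s (t))) (f (r (m (k) (k)))))  →  (m (f (s (t))) (f (r (k))))
normal form: (m (f (s (t))) (f (r (k))))

size = 7


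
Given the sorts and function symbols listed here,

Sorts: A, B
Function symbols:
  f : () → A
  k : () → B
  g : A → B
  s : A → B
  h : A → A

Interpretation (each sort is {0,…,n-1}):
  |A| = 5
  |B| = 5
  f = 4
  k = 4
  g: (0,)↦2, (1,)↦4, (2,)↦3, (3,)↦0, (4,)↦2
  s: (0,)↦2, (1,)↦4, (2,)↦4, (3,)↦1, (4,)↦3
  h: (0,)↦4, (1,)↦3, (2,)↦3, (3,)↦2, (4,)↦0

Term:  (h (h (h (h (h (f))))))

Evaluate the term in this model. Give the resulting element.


  f = 4
  (h (f)) = h(4,) = 0
  (h (h (f))) = h(0,) = 4
  (h (h (h (f)))) = h(4,) = 0
  (h (h (h (h (f))))) = h(0,) = 4
  (h (h (h (h (h (f)))))) = h(4,) = 0

value = 0


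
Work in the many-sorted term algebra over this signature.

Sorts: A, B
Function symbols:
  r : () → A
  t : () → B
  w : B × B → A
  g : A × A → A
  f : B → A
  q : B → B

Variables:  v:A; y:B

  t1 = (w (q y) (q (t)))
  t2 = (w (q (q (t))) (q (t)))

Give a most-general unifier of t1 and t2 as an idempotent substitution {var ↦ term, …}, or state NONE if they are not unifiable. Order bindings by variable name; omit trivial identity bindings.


{y ↦ (q (t))}


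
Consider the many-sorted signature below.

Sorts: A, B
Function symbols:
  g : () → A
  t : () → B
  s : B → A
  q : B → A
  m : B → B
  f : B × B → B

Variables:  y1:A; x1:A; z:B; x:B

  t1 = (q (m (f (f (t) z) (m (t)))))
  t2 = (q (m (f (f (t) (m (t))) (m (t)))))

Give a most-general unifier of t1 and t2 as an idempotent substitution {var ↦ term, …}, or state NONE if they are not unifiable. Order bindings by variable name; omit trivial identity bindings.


{z ↦ (m (t))}


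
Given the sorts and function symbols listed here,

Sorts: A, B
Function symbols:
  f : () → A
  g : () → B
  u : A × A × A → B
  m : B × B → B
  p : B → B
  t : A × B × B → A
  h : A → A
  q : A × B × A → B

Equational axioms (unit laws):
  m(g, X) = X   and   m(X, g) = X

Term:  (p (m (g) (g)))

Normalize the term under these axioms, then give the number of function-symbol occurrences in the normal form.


1. (p (m (g) (g)))  →  (p (g))
normal form: (p (g))

size = 2


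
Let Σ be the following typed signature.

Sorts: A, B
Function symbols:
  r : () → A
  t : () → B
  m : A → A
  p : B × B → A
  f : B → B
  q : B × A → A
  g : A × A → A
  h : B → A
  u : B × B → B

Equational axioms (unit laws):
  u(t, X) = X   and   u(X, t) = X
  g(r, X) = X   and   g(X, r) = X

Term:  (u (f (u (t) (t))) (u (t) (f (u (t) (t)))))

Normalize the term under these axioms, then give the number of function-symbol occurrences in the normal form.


size = 5

1. (u (f (u (t) (t))) (u (t) (f (u (t) (t)))))  →  (u (f (t)) (u (t) (f (u (t) (t)))))
2. (u (f (t)) (u (t) (f (u (t) (t)))))  →  (u (f (t)) (f (u (t) (t))))
3. (u (f (t)) (f (u (t) (t))))  →  (u (f (t)) (f (t)))
normal form: (u (f (t)) (f (t)))


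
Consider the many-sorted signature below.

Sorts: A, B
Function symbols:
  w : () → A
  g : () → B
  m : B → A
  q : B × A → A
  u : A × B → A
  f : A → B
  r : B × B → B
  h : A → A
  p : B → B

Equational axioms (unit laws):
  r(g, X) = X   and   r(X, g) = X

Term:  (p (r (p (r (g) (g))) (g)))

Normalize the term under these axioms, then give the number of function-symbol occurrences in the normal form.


size = 3

1. (p (r (p (r (g) (g))) (g)))  →  (p (p (r (g) (g))))
2. (p (p (r (g) (g))))  →  (p (p (g)))
normal form: (p (p (g)))


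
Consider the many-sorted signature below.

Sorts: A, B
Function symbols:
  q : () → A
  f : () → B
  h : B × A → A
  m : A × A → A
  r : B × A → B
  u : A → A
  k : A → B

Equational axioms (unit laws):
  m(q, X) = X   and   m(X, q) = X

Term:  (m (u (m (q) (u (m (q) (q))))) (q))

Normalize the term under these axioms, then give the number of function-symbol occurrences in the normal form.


1. (m (u (m (q) (u (m (q) (q))))) (q))  →  (u (m (q) (u (m (q) (q)))))
2. (u (m (q) (u (m (q) (q)))))  →  (u (u (m (q) (q))))
3. (u (u (m (q) (q))))  →  (u (u (q)))
normal form: (u (u (q)))

size = 3


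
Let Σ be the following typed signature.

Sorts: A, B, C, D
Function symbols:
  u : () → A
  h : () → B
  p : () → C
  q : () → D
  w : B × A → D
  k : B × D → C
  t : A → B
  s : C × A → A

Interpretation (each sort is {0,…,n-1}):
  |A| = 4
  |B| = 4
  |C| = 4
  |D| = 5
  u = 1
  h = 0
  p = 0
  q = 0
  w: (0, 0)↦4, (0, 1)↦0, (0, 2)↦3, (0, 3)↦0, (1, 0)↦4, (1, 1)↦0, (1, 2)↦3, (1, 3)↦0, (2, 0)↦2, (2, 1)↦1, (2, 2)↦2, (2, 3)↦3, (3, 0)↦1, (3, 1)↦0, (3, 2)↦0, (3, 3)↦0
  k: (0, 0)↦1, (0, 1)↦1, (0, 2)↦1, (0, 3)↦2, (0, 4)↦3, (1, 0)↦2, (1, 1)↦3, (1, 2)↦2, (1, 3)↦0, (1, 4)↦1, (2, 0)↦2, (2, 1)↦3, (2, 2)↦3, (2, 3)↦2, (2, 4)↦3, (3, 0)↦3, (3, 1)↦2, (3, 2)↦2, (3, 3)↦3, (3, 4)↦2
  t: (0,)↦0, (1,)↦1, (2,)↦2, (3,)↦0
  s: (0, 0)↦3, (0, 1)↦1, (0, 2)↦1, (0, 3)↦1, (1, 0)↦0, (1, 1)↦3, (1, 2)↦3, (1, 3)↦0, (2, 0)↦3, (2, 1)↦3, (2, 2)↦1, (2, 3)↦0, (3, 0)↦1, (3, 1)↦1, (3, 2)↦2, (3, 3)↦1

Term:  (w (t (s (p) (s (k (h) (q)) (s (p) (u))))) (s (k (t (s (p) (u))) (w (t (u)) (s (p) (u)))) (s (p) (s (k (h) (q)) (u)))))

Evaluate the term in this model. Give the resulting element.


  p = 0
  h = 0
  q = 0
  (k (h) (q)) = k(0, 0) = 1
  p = 0
  u = 1
  (s (p) (u)) = s(0, 1) = 1
  (s (k (h) (q)) (s (p) (u))) = s(1, 1) = 3
  (s (p) (s (k (h) (q)) (s (p) (u)))) = s(0, 3) = 1
  (t (s (p) (s (k (h) (q)) (s (p) (u))))) = t(1,) = 1
  p = 0
  u = 1
  (s (p) (u)) = s(0, 1) = 1
  (t (s (p) (u))) = t(1,) = 1
  u = 1
  (t (u)) = t(1,) = 1
  p = 0
  u = 1
  (s (p) (u)) = s(0, 1) = 1
  (w (t (u)) (s (p) (u))) = w(1, 1) = 0
  (k (t (s (p) (u))) (w (t (u)) (s (p) (u)))) = k(1, 0) = 2
  p = 0
  h = 0
  q = 0
  (k (h) (q)) = k(0, 0) = 1
  u = 1
  (s (k (h) (q)) (u)) = s(1, 1) = 3
  (s (p) (s (k (h) (q)) (u))) = s(0, 3) = 1
  (s (k (t (s (p) (u))) (w (t (u)) (s (p) (u)))) (s (p) (s (k (h) (q)) (u)))) = s(2, 1) = 3
  (w (t (s (p) (s (k (h) (q)) (s (p) (u))))) (s (k (t (s (p) (u))) (w (t (u)) (s (p) (u)))) (s (p) (s (k (h) (q)) (u))))) = w(1, 3) = 0

value = 0


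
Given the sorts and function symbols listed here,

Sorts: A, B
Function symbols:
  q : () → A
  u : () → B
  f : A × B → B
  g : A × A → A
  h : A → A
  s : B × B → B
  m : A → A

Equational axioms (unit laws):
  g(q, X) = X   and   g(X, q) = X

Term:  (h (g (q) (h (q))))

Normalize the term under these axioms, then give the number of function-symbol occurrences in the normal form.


size = 3

1. (h (g (q) (h (q))))  →  (h (h (q)))
normal form: (h (h (q)))


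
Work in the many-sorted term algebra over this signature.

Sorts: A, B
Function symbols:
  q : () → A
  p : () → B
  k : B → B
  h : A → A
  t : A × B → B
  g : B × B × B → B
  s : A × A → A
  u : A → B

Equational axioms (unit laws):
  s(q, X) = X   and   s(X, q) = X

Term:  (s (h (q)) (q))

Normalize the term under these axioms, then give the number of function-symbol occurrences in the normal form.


size = 2

1. (s (h (q)) (q))  →  (h (q))
normal form: (h (q))


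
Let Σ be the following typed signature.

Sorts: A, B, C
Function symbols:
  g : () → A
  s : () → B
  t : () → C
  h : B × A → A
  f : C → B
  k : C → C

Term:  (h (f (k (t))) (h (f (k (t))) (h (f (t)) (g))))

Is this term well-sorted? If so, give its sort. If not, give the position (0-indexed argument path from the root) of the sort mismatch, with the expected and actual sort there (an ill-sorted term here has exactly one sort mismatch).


well-sorted; sort = A

      (t) : C
    (k (t)) : C
  (f (k (t))) : B
        (t) : C
      (k (t)) : C
    (f (k (t))) : B
        (t) : C
      (f (t)) : B
      (g) : A
    (h (f (t)) (g)) : A
  (h (f (k (t))) (h (f (t)) (g))) : A
(h (f (k (t))) (h (f (k (t))) (h (f (t)) (g)))) : A


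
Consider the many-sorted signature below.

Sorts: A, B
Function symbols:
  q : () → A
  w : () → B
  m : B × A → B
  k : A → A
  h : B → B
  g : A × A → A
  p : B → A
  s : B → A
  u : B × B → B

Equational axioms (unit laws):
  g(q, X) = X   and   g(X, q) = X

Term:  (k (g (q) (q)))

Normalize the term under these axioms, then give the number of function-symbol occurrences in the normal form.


1. (k (g (q) (q)))  →  (k (q))
normal form: (k (q))

size = 2


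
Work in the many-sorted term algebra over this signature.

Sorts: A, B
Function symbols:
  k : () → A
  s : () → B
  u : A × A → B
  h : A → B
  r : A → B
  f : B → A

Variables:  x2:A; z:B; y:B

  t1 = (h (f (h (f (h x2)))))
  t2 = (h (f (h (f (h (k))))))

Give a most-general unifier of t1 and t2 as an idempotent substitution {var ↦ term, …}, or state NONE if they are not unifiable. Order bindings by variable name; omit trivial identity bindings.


{x2 ↦ (k)}


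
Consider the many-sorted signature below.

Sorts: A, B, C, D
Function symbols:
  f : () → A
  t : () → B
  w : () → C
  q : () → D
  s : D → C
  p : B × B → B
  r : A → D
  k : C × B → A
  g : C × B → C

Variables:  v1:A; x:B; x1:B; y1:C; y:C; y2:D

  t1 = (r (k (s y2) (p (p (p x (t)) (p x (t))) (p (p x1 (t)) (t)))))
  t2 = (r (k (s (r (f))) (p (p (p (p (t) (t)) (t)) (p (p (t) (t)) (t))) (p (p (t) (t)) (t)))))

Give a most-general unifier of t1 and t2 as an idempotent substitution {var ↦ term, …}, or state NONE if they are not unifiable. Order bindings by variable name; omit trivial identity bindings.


{x ↦ (p (t) (t)), x1 ↦ (t), y2 ↦ (r (f))}


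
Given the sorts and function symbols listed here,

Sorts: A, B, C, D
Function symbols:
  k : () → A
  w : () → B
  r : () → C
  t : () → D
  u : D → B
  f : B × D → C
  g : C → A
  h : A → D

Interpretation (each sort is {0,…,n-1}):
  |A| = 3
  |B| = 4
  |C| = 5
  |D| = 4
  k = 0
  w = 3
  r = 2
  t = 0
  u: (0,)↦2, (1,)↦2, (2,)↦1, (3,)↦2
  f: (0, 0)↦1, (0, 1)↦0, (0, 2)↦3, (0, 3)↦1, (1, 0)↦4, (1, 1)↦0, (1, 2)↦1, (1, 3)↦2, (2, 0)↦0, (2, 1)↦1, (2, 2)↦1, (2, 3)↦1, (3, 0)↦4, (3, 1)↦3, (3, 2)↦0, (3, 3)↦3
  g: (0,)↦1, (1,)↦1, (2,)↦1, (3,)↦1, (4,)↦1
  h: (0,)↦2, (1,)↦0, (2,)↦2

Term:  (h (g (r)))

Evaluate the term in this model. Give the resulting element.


  r = 2
  (g (r)) = g(2,) = 1
  (h (g (r))) = h(1,) = 0

value = 0


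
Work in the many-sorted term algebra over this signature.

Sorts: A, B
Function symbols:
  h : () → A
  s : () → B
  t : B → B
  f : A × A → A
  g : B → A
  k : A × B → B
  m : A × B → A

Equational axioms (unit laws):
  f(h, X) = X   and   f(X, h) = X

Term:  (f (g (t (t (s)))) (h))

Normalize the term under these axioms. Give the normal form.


normal form = (g (t (t (s))))

1. (f (g (t (t (s)))) (h))  →  (g (t (t (s))))


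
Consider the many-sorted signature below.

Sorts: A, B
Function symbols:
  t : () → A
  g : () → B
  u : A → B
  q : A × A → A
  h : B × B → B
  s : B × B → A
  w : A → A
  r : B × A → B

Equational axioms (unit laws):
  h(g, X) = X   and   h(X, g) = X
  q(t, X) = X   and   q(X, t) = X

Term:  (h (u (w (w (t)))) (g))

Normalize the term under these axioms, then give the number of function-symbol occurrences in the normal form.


size = 4

1. (h (u (w (w (t)))) (g))  →  (u (w (w (t))))
normal form: (u (w (w (t))))


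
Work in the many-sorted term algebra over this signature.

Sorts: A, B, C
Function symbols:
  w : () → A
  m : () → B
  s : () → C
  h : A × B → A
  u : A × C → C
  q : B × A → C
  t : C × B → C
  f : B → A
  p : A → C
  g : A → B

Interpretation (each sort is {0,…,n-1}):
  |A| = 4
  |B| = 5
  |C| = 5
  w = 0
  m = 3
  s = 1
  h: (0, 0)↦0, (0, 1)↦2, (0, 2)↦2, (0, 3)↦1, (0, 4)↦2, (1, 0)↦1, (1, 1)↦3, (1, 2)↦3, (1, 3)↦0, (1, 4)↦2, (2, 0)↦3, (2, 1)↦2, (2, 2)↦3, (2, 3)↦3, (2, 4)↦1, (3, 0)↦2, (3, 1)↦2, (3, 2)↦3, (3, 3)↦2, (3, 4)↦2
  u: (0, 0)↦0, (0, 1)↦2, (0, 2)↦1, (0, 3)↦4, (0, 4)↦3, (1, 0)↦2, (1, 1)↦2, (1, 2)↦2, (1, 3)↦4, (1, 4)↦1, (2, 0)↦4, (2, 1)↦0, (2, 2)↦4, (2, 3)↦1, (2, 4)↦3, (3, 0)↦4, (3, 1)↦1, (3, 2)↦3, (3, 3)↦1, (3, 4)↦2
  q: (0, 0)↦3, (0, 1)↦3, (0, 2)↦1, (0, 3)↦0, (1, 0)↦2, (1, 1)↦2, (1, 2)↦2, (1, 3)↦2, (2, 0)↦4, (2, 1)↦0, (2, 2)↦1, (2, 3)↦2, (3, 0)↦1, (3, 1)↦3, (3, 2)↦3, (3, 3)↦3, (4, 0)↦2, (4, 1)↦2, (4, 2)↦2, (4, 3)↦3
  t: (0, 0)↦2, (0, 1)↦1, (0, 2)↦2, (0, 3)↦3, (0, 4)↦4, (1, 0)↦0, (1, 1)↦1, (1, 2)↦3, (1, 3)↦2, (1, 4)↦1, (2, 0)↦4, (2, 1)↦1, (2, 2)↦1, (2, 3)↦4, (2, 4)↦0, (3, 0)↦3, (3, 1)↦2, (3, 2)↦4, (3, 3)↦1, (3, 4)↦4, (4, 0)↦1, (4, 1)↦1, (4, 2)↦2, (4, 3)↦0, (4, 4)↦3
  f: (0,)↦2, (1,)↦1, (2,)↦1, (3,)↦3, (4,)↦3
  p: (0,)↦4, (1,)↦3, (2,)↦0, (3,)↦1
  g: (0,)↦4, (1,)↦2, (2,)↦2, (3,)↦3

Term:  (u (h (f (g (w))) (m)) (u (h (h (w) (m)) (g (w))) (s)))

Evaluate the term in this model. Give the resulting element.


value = 4

  w = 0
  (g (w)) = g(0,) = 4
  (f (g (w))) = f(4,) = 3
  m = 3
  (h (f (g (w))) (m)) = h(3, 3) = 2
  w = 0
  m = 3
  (h (w) (m)) = h(0, 3) = 1
  w = 0
  (g (w)) = g(0,) = 4
  (h (h (w) (m)) (g (w))) = h(1, 4) = 2
  s = 1
  (u (h (h (w) (m)) (g (w))) (s)) = u(2, 1) = 0
  (u (h (f (g (w))) (m)) (u (h (h (w) (m)) (g (w))) (s))) = u(2, 0) = 4


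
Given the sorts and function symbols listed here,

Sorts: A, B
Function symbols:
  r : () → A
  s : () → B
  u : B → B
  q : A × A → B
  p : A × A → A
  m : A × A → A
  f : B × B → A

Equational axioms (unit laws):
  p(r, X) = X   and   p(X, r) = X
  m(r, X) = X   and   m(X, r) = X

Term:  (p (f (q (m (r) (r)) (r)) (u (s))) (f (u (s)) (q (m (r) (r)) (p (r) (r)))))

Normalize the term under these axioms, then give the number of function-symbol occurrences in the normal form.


size = 13

1. (p (f (q (m (r) (r)) (r)) (u (s))) (f (u (s)) (q (m (r) (r)) (p (r) (r)))))  →  (p (f (q (r) (r)) (u (s))) (f (u (s)) (q (m (r) (r)) (p (r) (r)))))
2. (p (f (q (r) (r)) (u (s))) (f (u (s)) (q (m (r) (r)) (p (r) (r)))))  →  (p (f (q (r) (r)) (u (s))) (f (u (s)) (q (r) (p (r) (r)))))
3. (p (f (q (r) (r)) (u (s))) (f (u (s)) (q (r) (p (r) (r)))))  →  (p (f (q (r) (r)) (u (s))) (f (u (s)) (q (r) (r))))
normal form: (p (f (q (r) (r)) (u (s))) (f (u (s)) (q (r) (r))))


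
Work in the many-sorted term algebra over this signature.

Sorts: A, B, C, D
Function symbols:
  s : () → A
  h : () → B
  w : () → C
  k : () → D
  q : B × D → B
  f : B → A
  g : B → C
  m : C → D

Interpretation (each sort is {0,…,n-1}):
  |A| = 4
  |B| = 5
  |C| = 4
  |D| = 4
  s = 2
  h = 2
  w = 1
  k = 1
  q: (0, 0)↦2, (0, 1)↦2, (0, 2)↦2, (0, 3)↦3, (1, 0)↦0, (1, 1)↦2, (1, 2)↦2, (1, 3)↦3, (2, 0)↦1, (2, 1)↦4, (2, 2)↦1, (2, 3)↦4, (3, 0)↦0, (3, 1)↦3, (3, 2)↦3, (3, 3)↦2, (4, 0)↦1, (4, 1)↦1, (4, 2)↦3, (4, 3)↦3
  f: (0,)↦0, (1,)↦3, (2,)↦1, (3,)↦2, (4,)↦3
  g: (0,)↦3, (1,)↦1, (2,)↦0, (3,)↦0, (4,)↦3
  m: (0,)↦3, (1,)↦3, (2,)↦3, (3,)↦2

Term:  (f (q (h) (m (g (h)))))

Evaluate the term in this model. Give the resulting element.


  h = 2
  h = 2
  (g (h)) = g(2,) = 0
  (m (g (h))) = m(0,) = 3
  (q (h) (m (g (h)))) = q(2, 3) = 4
  (f (q (h) (m (g (h))))) = f(4,) = 3

value = 3


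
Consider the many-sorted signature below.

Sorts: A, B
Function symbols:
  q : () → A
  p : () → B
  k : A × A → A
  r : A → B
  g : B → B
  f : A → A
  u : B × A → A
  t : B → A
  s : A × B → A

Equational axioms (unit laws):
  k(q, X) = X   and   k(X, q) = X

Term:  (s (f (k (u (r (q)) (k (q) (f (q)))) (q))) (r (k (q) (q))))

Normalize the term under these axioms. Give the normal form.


normal form = (s (f (u (r (q)) (f (q)))) (r (q)))

1. (s (f (k (u (r (q)) (k (q) (f (q)))) (q))) (r (k (q) (q))))  →  (s (f (u (r (q)) (k (q) (f (q))))) (r (k (q) (q))))
2. (s (f (u (r (q)) (k (q) (f (q))))) (r (k (q) (q))))  →  (s (f (u (r (q)) (f (q)))) (r (k (q) (q))))
3. (s (f (u (r (q)) (f (q)))) (r (k (q) (q))))  →  (s (f (u (r (q)) (f (q)))) (r (q)))


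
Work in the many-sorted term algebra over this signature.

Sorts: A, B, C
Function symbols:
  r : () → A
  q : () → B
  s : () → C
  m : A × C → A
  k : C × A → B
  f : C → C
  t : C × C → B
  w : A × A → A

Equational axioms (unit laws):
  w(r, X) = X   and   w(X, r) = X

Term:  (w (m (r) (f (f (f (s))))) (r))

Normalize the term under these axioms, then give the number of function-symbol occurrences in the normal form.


1. (w (m (r) (f (f (f (s))))) (r))  →  (m (r) (f (f (f (s)))))
normal form: (m (r) (f (f (f (s)))))

size = 6


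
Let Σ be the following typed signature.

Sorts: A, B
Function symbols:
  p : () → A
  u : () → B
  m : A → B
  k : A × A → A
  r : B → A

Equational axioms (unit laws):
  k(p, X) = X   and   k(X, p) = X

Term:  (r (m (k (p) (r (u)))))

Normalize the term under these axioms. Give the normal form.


normal form = (r (m (r (u))))

1. (r (m (k (p) (r (u)))))  →  (r (m (r (u))))


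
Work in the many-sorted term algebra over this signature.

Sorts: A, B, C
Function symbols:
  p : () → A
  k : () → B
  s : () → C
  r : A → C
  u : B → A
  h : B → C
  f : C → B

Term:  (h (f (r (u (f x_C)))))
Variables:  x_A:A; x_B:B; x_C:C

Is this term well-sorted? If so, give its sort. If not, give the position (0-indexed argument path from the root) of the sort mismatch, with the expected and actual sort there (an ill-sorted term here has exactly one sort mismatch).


          x_C : C
        (f x_C) : B
      (u (f x_C)) : A
    (r (u (f x_C))) : C
  (f (r (u (f x_C)))) : B
(h (f (r (u (f x_C))))) : C

well-sorted; sort = C


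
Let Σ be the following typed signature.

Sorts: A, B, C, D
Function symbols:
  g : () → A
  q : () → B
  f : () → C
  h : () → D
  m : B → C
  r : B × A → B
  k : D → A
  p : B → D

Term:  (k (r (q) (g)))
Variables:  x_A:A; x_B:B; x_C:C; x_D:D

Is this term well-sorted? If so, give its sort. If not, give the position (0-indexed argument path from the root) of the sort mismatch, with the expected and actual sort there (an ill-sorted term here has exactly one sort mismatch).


    (q) : B
    (g) : A
  (r (q) (g)) : B
(k (r (q) (g))) : ✗ arg 0 at [0] has sort B, expected D

ill-sorted at position [0]: expected D, got B


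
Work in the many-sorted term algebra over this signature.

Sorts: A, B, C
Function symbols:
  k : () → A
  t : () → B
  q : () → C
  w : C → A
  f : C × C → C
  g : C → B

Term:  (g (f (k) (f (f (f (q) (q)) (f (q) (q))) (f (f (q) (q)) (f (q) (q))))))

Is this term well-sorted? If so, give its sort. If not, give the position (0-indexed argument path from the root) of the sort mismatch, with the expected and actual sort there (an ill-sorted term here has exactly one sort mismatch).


ill-sorted at position [0, 0]: expected C, got A

    (k) : A
          (q) : C
          (q) : C
        (f (q) (q)) : C
          (q) : C
          (q) : C
        (f (q) (q)) : C
      (f (f (q) (q)) (f (q) (q))) : C
          (q) : C
          (q) : C
        (f (q) (q)) : C
          (q) : C
          (q) : C
        (f (q) (q)) : C
      (f (f (q) (q)) (f (q) (q))) : C
    (f (f (f (q) (q)) (f (q) (q))) (f (f (q) (q)) (f (q) (q)))) : C
  (f (k) (f (f (f (q) (q)) (f (q) (q))) (f (f (q) (q)) (f (q) (q))))) : ✗ arg 0 at [0, 0] has sort A, expected C


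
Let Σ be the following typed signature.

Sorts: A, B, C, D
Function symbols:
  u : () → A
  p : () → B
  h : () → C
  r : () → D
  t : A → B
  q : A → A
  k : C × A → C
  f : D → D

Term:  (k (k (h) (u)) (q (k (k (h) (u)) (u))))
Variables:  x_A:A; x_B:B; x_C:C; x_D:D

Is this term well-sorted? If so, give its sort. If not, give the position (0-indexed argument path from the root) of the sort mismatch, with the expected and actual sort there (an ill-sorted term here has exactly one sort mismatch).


ill-sorted at position [1, 0]: expected A, got C

    (h) : C
    (u) : A
  (k (h) (u)) : C
        (h) : C
        (u) : A
      (k (h) (u)) : C
      (u) : A
    (k (k (h) (u)) (u)) : C
  (q (k (k (h) (u)) (u))) : ✗ arg 0 at [1, 0] has sort C, expected A


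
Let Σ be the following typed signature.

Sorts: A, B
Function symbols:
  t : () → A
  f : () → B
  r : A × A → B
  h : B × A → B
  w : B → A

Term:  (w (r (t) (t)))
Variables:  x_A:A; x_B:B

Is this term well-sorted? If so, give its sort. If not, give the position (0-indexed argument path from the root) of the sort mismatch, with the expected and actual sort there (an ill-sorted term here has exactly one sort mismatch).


well-sorted; sort = A

    (t) : A
    (t) : A
  (r (t) (t)) : B
(w (r (t) (t))) : A


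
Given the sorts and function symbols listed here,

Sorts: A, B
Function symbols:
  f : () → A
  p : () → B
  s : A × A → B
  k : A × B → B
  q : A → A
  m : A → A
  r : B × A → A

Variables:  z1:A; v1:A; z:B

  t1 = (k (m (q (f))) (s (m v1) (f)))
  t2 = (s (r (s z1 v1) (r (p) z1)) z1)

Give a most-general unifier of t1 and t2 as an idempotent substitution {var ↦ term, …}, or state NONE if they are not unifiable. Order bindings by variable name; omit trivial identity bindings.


NONE (not unifiable)

head clash or occurs-check failure — not unifiable


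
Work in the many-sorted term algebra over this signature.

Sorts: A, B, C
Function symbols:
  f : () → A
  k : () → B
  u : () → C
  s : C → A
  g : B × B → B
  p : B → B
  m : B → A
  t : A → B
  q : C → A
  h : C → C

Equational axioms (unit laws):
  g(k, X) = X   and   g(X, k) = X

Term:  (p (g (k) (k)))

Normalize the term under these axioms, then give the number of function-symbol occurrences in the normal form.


size = 2

1. (p (g (k) (k)))  →  (p (k))
normal form: (p (k))


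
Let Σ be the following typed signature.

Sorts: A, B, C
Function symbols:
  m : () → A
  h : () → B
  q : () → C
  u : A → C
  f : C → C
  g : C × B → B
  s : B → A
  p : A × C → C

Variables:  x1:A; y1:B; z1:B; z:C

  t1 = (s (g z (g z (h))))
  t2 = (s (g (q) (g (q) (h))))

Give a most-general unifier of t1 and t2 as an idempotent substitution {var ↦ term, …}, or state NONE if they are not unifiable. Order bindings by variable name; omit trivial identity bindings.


{z ↦ (q)}


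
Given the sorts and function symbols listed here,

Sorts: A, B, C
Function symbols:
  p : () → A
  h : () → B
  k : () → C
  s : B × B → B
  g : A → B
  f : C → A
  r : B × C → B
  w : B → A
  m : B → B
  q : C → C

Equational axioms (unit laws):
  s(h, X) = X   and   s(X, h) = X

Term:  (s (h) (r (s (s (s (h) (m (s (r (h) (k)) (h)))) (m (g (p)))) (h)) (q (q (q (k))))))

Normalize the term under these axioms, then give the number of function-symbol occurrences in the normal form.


1. (s (h) (r (s (s (s (h) (m (s (r (h) (k)) (h)))) (m (g (p)))) (h)) (q (q (q (k))))))  →  (r (s (s (s (h) (m (s (r (h) (k)) (h)))) (m (g (p)))) (h)) (q (q (q (k)))))
2. (r (s (s (s (h) (m (s (r (h) (k)) (h)))) (m (g (p)))) (h)) (q (q (q (k)))))  →  (r (s (s (h) (m (s (r (h) (k)) (h)))) (m (g (p)))) (q (q (q (k)))))
3. (r (s (s (h) (m (s (r (h) (k)) (h)))) (m (g (p)))) (q (q (q (k)))))  →  (r (s (m (s (r (h) (k)) (h))) (m (g (p)))) (q (q (q (k)))))
4. (r (s (m (s (r (h) (k)) (h))) (m (g (p)))) (q (q (q (k)))))  →  (r (s (m (r (h) (k))) (m (g (p)))) (q (q (q (k)))))
normal form: (r (s (m (r (h) (k))) (m (g (p)))) (q (q (q (k)))))

size = 13


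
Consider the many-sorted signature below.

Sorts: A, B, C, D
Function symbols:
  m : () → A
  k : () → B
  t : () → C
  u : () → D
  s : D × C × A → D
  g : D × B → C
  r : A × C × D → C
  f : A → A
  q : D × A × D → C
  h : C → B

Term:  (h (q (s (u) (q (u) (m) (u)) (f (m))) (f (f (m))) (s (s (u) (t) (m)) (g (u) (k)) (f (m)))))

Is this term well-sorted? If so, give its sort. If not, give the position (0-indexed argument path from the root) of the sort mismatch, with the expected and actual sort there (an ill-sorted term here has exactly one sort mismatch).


      (u) : D
        (u) : D
        (m) : A
        (u) : D
      (q (u) (m) (u)) : C
        (m) : A
      (f (m)) : A
    (s (u) (q (u) (m) (u)) (f (m))) : D
        (m) : A
      (f (m)) : A
    (f (f (m))) : A
        (u) : D
        (t) : C
        (m) : A
      (s (u) (t) (m)) : D
        (u) : D
        (k) : B
      (g (u) (k)) : C
        (m) : A
      (f (m)) : A
    (s (s (u) (t) (m)) (g (u) (k)) (f (m))) : D
  (q (s (u) (q (u) (m) (u)) (f (m))) (f (f (m))) (s (s (u) (t) (m)) (g (u) (k)) (f (m)))) : C
(h (q (s (u) (q (u) (m) (u)) (f (m))) (f (f (m))) (s (s (u) (t) (m)) (g (u) (k)) (f (m))))) : B

well-sorted; sort = B


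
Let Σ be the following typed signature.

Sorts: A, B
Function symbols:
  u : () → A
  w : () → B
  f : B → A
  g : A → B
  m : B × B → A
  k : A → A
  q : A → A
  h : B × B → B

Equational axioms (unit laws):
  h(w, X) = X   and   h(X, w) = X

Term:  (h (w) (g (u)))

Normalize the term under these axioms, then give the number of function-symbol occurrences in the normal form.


1. (h (w) (g (u)))  →  (g (u))
normal form: (g (u))

size = 2


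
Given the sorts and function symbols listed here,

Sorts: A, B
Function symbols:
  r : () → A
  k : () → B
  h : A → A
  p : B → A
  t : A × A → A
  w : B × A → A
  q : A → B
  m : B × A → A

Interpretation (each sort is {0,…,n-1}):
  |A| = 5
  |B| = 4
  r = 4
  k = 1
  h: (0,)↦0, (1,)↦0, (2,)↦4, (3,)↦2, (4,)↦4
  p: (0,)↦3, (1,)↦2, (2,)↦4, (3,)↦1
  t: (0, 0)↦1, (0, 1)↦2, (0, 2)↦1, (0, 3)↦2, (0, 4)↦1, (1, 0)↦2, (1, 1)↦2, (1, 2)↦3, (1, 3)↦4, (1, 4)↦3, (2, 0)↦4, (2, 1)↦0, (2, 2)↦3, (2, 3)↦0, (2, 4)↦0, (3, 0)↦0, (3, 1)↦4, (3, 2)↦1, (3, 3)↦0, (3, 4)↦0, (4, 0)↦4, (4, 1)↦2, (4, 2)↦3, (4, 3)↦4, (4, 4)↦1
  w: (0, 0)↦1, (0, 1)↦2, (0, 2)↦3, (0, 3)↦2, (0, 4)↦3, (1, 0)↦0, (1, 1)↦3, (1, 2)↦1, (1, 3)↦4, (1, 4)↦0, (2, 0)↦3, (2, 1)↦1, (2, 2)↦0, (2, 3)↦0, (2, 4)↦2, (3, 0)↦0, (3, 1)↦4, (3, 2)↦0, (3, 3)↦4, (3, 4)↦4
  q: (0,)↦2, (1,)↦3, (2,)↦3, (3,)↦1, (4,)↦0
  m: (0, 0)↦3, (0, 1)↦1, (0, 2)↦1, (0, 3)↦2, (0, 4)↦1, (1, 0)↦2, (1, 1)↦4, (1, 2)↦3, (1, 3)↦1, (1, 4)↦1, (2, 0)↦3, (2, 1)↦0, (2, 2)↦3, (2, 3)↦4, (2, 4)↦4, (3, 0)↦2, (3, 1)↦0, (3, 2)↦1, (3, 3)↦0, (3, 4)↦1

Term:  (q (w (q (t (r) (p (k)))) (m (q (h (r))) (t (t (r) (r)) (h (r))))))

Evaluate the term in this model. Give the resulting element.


  r = 4
  k = 1
  (p (k)) = p(1,) = 2
  (t (r) (p (k))) = t(4, 2) = 3
  (q (t (r) (p (k)))) = q(3,) = 1
  r = 4
  (h (r)) = h(4,) = 4
  (q (h (r))) = q(4,) = 0
  r = 4
  r = 4
  (t (r) (r)) = t(4, 4) = 1
  r = 4
  (h (r)) = h(4,) = 4
  (t (t (r) (r)) (h (r))) = t(1, 4) = 3
  (m (q (h (r))) (t (t (r) (r)) (h (r)))) = m(0, 3) = 2
  (w (q (t (r) (p (k)))) (m (q (h (r))) (t (t (r) (r)) (h (r))))) = w(1, 2) = 1
  (q (w (q (t (r) (p (k)))) (m (q (h (r))) (t (t (r) (r)) (h (r)))))) = q(1,) = 3

value = 3
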